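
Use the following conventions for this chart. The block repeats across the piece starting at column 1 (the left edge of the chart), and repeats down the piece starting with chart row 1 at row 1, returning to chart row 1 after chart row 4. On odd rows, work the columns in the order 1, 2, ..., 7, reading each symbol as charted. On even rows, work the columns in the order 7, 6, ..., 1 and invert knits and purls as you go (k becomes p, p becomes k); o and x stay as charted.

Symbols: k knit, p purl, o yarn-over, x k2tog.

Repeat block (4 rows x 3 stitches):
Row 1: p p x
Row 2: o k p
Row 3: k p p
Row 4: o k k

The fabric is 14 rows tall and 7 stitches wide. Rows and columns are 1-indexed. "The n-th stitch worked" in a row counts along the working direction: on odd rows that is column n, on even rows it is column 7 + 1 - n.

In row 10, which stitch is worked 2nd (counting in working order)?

Row 10: (10-1) mod 4 = 1, so use chart row 2. Even row -> WS.
Chart row 2 tiled across columns 1-7: o k p o k p o
WS: work from column 7 back to column 1 (reverse the tiled row), swapping k<->p (o and x unchanged).
Row 10 as worked: o k p o k p o
Stitch 2 in working order -> k

Stitch:
k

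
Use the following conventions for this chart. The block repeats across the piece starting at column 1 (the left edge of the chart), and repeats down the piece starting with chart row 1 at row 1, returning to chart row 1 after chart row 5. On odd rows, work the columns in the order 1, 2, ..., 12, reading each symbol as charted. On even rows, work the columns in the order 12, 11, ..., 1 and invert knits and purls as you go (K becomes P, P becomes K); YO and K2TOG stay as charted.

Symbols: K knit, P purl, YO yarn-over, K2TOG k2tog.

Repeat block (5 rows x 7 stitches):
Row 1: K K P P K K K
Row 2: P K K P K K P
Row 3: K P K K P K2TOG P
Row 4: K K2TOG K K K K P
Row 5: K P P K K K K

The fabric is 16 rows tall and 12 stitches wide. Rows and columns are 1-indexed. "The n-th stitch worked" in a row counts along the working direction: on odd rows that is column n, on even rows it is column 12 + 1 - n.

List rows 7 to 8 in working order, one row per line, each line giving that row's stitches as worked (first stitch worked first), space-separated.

== ROWS AS WORKED ==
P K K P K K P P K K P K
K P P K P K K2TOG K P P K P

Derivation:
Row 7: chart row 2, RS - tile across columns 1-12 and work as-is.
Row 8: chart row 3, WS - tiled (columns 1-12): K P K K P K2TOG P K P K K P; work from column 12 back to 1 with K<->P swapped.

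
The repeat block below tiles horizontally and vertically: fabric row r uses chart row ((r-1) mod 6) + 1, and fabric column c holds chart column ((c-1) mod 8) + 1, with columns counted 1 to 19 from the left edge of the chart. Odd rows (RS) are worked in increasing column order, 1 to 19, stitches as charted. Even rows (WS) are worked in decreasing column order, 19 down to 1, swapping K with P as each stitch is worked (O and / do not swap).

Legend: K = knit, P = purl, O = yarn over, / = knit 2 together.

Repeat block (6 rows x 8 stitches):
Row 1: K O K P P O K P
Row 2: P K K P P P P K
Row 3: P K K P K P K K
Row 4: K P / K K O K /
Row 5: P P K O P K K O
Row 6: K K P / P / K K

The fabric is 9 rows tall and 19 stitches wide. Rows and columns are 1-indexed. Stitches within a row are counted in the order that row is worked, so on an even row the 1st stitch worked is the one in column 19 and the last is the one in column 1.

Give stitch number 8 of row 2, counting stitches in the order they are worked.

Stitch:
K

Derivation:
For row 2: chart row = ((2-1) mod 6) + 1 = 2; this is a WS (even) row.
Chart row 2 tiled across columns 1-19: P K K P P P P K P K K P P P P K P K K
WS row: flip the tiled sequence (start at column 19) and apply K<->P; O and / stay.
Row 2 as worked: P P K P K K K K P P K P K K K K P P K
The 8th stitch worked is K.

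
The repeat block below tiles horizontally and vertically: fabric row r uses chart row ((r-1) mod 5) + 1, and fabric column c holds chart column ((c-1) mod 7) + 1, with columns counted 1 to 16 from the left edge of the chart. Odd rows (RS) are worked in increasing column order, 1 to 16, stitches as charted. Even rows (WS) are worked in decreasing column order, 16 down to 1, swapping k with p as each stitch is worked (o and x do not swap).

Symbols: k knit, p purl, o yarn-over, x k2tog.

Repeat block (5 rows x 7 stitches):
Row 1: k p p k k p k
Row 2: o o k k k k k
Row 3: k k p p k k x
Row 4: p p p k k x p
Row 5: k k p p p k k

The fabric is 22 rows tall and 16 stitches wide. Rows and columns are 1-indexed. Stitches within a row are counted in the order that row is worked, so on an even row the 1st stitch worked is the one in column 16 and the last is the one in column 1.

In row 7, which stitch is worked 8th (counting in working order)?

Result:
o

Derivation:
For row 7: chart row = ((7-1) mod 5) + 1 = 2; this is a RS (odd) row.
Chart row 2 tiled across columns 1-16: o o k k k k k o o k k k k k o o
RS row: no reversal, no swap; stitch n worked = column n.
Counting 8 along the worked row gives o.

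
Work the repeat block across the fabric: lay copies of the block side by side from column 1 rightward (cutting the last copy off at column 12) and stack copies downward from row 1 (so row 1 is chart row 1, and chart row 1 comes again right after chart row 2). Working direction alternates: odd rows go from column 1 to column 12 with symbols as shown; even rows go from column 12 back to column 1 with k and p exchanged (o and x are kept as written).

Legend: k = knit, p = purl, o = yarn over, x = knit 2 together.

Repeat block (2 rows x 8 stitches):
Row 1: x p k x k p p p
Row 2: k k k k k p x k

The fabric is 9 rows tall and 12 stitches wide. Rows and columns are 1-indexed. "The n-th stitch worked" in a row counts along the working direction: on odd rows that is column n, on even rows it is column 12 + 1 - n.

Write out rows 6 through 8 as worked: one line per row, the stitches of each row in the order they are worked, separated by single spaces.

== ROWS AS WORKED ==
p p p p p x k p p p p p
x p k x k p p p x p k x
p p p p p x k p p p p p

Derivation:
Row 6: chart row 2, WS - tiled (columns 1-12): k k k k k p x k k k k k; work from column 12 back to 1 with k<->p swapped.
Row 7: chart row 1, RS - tile across columns 1-12 and work as-is.
Row 8: chart row 2, WS - tiled (columns 1-12): k k k k k p x k k k k k; work from column 12 back to 1 with k<->p swapped.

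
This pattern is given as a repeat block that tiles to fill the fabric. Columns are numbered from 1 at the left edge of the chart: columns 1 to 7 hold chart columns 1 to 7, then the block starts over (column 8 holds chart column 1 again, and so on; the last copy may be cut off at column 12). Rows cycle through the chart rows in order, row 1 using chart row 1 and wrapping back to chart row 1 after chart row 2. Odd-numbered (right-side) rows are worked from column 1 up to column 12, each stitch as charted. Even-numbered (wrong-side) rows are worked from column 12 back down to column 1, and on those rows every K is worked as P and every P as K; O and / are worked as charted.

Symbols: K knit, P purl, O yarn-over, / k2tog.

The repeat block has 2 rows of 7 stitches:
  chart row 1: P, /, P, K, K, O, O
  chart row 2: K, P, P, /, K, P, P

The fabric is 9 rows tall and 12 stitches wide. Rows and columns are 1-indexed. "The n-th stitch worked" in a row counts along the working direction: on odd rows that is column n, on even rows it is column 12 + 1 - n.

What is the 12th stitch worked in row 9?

Stitch:
K

Derivation:
Row 9 uses chart row ((9-1) mod 2)+1 = 1. Row 9 is odd, so RS.
Chart row 1 tiled across columns 1-12: P / P K K O O P / P K K
Right side: take the tiled row as-is (worked left to right from column 1).
The 12th stitch worked is K.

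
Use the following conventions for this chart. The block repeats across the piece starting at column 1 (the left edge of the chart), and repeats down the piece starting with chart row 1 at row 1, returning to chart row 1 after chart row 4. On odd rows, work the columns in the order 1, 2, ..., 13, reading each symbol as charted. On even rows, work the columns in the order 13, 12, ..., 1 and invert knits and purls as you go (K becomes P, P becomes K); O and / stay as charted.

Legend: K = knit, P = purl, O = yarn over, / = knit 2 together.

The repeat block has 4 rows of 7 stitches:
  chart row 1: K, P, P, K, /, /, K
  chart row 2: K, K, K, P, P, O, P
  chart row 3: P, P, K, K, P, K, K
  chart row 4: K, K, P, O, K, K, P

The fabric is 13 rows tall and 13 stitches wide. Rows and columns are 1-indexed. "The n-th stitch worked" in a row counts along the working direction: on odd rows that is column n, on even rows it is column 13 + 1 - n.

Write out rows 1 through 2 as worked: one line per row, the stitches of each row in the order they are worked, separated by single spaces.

Row 1: chart row 1, RS - tile across columns 1-13 and work as-is.
Row 2: chart row 2, WS - tiled (columns 1-13): K K K P P O P K K K P P O; work from column 13 back to 1 with K<->P swapped.

== ROWS AS WORKED ==
K P P K / / K K P P K / /
O K K P P P K O K K P P P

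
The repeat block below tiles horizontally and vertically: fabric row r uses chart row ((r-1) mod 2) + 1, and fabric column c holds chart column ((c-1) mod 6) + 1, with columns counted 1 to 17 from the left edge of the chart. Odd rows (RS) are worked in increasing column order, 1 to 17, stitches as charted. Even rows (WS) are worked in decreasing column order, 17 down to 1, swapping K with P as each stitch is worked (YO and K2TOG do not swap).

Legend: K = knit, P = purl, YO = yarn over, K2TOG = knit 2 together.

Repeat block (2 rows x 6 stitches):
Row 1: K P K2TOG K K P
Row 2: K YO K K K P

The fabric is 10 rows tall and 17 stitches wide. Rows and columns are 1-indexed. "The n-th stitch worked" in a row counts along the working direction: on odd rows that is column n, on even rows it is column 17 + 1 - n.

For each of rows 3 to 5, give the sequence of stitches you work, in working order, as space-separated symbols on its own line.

Row 3: chart row 1, RS - tile across columns 1-17 and work as-is.
Row 4: chart row 2, WS - tiled (columns 1-17): K YO K K K P K YO K K K P K YO K K K; work from column 17 back to 1 with K<->P swapped.
Row 5: chart row 1, RS - tile across columns 1-17 and work as-is.

Result:
K P K2TOG K K P K P K2TOG K K P K P K2TOG K K
P P P YO P K P P P YO P K P P P YO P
K P K2TOG K K P K P K2TOG K K P K P K2TOG K K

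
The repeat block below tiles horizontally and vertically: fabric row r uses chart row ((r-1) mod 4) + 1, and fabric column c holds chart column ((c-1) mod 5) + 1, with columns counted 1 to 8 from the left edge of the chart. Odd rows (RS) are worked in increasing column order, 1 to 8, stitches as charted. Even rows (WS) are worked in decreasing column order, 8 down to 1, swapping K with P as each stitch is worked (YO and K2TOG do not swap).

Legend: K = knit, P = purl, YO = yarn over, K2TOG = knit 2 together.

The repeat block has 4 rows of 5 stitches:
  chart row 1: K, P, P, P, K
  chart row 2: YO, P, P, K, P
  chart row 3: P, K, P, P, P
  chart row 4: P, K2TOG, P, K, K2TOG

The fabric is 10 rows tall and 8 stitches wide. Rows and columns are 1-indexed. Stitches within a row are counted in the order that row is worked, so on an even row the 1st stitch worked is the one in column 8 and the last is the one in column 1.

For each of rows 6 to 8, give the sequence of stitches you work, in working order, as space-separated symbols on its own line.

Row 6: chart row 2, WS - tiled (columns 1-8): YO P P K P YO P P; work from column 8 back to 1 with K<->P swapped.
Row 7: chart row 3, RS - tile across columns 1-8 and work as-is.
Row 8: chart row 4, WS - tiled (columns 1-8): P K2TOG P K K2TOG P K2TOG P; work from column 8 back to 1 with K<->P swapped.

Result:
K K YO K P K K YO
P K P P P P K P
K K2TOG K K2TOG P K K2TOG K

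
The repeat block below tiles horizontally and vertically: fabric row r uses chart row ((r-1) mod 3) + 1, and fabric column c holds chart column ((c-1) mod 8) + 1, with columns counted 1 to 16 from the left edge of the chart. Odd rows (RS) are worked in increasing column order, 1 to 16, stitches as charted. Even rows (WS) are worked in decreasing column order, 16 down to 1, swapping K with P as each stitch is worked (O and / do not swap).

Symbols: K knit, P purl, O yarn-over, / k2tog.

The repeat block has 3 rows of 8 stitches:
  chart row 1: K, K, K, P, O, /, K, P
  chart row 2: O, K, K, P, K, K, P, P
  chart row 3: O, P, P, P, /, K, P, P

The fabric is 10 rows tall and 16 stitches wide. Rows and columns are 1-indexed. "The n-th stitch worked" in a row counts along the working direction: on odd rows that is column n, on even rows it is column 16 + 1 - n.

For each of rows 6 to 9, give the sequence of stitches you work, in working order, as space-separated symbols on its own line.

Row 6: chart row 3, WS - tiled (columns 1-16): O P P P / K P P O P P P / K P P; work from column 16 back to 1 with K<->P swapped.
Row 7: chart row 1, RS - tile across columns 1-16 and work as-is.
Row 8: chart row 2, WS - tiled (columns 1-16): O K K P K K P P O K K P K K P P; work from column 16 back to 1 with K<->P swapped.
Row 9: chart row 3, RS - tile across columns 1-16 and work as-is.

== ROWS AS WORKED ==
K K P / K K K O K K P / K K K O
K K K P O / K P K K K P O / K P
K K P P K P P O K K P P K P P O
O P P P / K P P O P P P / K P P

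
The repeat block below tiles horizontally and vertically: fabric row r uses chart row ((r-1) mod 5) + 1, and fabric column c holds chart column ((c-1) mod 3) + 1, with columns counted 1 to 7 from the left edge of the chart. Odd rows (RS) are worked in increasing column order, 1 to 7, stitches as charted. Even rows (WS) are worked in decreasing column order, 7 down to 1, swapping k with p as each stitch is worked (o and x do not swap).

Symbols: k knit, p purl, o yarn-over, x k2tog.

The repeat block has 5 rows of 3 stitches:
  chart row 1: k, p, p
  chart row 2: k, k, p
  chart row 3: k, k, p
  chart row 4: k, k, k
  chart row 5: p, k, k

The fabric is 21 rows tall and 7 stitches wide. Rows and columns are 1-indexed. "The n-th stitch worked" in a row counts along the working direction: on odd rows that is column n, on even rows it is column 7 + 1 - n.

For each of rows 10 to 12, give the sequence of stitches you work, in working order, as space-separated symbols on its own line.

Rows as worked:
k p p k p p k
k p p k p p k
p k p p k p p

Derivation:
Row 10: chart row 5, WS - tiled (columns 1-7): p k k p k k p; work from column 7 back to 1 with k<->p swapped.
Row 11: chart row 1, RS - tile across columns 1-7 and work as-is.
Row 12: chart row 2, WS - tiled (columns 1-7): k k p k k p k; work from column 7 back to 1 with k<->p swapped.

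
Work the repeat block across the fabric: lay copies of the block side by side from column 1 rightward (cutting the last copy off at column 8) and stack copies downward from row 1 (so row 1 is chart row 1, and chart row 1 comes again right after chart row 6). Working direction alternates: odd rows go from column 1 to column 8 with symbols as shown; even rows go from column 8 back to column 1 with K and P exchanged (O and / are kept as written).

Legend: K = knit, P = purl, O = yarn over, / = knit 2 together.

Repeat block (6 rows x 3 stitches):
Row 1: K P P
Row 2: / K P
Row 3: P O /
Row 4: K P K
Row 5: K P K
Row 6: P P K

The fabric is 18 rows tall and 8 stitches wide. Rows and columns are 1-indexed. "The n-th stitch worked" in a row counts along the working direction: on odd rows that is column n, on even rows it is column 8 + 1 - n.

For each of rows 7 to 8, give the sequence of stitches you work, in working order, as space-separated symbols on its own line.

Row 7: chart row 1, RS - tile across columns 1-8 and work as-is.
Row 8: chart row 2, WS - tiled (columns 1-8): / K P / K P / K; work from column 8 back to 1 with K<->P swapped.

Result:
K P P K P P K P
P / K P / K P /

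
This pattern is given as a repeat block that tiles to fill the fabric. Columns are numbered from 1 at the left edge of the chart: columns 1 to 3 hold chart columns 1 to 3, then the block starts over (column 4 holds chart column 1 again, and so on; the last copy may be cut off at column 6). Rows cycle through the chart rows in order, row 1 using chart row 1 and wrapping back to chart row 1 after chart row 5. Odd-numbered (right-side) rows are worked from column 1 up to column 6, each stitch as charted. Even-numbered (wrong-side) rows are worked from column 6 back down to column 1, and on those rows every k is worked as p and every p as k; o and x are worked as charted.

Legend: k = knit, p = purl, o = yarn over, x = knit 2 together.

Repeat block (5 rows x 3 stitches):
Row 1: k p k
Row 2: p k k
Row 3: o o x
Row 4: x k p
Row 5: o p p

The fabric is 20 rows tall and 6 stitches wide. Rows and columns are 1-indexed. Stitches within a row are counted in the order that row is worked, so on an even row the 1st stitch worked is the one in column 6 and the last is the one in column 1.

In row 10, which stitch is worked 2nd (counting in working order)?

Row 10 uses chart row ((10-1) mod 5)+1 = 5. Row 10 is even, so WS.
Chart row 5 tiled across columns 1-6: o p p o p p
Wrong side: read the tiled row from column 6 down to 1 and exchange k with p (leave o, x).
Row 10 as worked: k k o k k o
Counting 2 along the worked row gives k.

== STITCH ==
k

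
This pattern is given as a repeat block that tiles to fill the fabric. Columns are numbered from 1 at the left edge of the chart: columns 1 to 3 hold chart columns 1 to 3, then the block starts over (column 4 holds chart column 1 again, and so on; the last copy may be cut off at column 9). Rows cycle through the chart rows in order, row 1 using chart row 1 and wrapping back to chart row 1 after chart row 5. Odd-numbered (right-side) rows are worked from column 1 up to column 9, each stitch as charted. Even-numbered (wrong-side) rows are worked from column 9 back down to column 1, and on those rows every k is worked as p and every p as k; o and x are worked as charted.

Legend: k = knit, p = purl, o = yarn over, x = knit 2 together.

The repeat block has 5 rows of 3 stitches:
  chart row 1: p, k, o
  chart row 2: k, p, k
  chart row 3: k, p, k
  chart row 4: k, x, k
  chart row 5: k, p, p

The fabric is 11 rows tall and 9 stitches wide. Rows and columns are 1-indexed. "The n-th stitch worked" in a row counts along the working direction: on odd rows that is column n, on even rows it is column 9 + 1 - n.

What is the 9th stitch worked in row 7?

Row 7 uses chart row ((7-1) mod 5)+1 = 2. Row 7 is odd, so RS.
Chart row 2 tiled across columns 1-9: k p k k p k k p k
Right side: take the tiled row as-is (worked left to right from column 1).
Stitch 9 in working order -> k

== STITCH ==
k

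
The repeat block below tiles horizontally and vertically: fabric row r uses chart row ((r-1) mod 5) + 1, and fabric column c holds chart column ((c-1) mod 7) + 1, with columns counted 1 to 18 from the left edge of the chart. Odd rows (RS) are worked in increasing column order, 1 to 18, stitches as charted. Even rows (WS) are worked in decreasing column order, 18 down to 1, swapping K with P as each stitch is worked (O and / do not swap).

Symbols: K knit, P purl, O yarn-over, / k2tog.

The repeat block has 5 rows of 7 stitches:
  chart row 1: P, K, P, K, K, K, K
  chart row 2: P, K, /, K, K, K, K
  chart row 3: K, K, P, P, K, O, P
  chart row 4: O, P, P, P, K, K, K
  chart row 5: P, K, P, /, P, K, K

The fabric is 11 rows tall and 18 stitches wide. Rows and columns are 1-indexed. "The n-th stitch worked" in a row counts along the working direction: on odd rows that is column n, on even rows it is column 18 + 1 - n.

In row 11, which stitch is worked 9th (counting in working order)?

For row 11: chart row = ((11-1) mod 5) + 1 = 1; this is a RS (odd) row.
Chart row 1 tiled across columns 1-18: P K P K K K K P K P K K K K P K P K
RS: work column 1 to column 18, symbols as charted — the tiled row is the row as worked.
The 9th stitch worked is K.

== STITCH ==
K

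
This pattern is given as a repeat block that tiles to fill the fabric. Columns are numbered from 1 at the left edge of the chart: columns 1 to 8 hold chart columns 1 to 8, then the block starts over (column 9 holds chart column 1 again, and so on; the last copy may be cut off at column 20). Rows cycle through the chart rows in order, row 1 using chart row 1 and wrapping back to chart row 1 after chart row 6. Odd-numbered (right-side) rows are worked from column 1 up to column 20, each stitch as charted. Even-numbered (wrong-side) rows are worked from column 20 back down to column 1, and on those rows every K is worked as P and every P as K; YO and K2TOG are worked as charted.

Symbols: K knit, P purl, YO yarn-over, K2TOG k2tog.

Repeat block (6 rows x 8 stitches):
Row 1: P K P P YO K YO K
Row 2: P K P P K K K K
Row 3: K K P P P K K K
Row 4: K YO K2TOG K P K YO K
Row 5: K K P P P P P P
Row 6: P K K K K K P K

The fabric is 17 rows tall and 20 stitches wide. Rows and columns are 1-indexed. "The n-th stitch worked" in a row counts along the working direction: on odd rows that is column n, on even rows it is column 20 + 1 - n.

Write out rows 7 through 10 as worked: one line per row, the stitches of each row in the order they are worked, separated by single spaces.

== ROWS AS WORKED ==
P K P P YO K YO K P K P P YO K YO K P K P P
K K P K P P P P K K P K P P P P K K P K
K K P P P K K K K K P P P K K K K K P P
P K2TOG YO P P YO P K P K2TOG YO P P YO P K P K2TOG YO P

Derivation:
Row 7: chart row 1, RS - tile across columns 1-20 and work as-is.
Row 8: chart row 2, WS - tiled (columns 1-20): P K P P K K K K P K P P K K K K P K P P; work from column 20 back to 1 with K<->P swapped.
Row 9: chart row 3, RS - tile across columns 1-20 and work as-is.
Row 10: chart row 4, WS - tiled (columns 1-20): K YO K2TOG K P K YO K K YO K2TOG K P K YO K K YO K2TOG K; work from column 20 back to 1 with K<->P swapped.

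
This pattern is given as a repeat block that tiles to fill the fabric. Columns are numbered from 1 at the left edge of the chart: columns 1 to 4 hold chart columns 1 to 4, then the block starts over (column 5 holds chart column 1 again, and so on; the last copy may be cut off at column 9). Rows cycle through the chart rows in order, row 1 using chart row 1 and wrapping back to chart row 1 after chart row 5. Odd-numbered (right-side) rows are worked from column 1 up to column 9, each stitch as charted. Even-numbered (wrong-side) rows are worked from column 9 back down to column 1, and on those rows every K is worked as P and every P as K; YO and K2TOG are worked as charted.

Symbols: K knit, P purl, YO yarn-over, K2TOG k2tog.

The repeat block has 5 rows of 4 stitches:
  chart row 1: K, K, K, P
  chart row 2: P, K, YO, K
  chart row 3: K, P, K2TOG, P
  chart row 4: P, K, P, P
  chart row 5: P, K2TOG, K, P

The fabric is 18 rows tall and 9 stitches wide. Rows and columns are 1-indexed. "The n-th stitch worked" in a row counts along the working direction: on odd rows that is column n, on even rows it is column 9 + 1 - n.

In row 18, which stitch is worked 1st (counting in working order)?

Row 18 uses chart row ((18-1) mod 5)+1 = 3. Row 18 is even, so WS.
Chart row 3 tiled across columns 1-9: K P K2TOG P K P K2TOG P K
WS row: flip the tiled sequence (start at column 9) and apply K<->P; YO and K2TOG stay.
Row 18 as worked: P K K2TOG K P K K2TOG K P
The 1st stitch worked is P.

Result:
P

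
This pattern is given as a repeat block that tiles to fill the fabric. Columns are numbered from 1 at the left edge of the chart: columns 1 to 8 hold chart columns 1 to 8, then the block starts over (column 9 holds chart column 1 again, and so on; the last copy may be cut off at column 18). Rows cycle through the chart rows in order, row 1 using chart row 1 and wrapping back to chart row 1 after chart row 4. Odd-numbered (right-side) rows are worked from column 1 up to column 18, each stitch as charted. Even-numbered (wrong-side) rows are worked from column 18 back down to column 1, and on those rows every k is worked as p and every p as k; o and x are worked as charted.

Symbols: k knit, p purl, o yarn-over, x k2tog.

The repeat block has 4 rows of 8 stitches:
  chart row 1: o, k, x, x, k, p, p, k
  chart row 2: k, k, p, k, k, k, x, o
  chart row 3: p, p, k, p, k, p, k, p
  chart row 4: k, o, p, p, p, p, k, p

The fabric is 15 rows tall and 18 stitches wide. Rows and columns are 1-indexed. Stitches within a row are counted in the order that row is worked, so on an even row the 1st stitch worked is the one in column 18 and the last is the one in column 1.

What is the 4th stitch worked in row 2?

Row 2 uses chart row ((2-1) mod 4)+1 = 2. Row 2 is even, so WS.
Chart row 2 tiled across columns 1-18: k k p k k k x o k k p k k k x o k k
WS: work from column 18 back to column 1 (reverse the tiled row), swapping k<->p (o and x unchanged).
Row 2 as worked: p p o x p p p k p p o x p p p k p p
Stitch 4 in working order -> x

Result:
x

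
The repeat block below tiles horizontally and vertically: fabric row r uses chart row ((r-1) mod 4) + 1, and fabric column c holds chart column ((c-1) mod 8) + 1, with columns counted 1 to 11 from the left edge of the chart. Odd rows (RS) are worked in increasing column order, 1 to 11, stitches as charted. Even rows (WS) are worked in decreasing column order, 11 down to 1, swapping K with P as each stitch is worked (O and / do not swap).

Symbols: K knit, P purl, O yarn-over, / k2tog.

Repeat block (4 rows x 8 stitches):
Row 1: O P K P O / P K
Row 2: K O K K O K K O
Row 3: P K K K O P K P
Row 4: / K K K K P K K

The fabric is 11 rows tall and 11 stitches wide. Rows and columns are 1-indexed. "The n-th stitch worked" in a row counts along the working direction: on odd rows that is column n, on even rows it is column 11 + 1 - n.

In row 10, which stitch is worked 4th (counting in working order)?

For row 10: chart row = ((10-1) mod 4) + 1 = 2; this is a WS (even) row.
Chart row 2 tiled across columns 1-11: K O K K O K K O K O K
WS row: flip the tiled sequence (start at column 11) and apply K<->P; O and / stay.
Row 10 as worked: P O P O P P O P P O P
The 4th stitch worked is O.

Stitch:
O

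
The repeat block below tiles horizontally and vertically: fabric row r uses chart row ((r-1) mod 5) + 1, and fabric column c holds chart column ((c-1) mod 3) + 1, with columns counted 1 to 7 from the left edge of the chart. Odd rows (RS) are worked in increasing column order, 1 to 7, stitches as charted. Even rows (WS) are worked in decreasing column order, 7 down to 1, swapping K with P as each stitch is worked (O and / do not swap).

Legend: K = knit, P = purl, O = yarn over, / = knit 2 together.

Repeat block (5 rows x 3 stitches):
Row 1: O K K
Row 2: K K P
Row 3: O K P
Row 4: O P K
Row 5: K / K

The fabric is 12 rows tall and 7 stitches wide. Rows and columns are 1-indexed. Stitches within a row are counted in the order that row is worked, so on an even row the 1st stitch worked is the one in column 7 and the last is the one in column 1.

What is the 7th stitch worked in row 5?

For row 5: chart row = ((5-1) mod 5) + 1 = 5; this is a RS (odd) row.
Chart row 5 tiled across columns 1-7: K / K K / K K
Right side: take the tiled row as-is (worked left to right from column 1).
Counting 7 along the worked row gives K.

Result:
K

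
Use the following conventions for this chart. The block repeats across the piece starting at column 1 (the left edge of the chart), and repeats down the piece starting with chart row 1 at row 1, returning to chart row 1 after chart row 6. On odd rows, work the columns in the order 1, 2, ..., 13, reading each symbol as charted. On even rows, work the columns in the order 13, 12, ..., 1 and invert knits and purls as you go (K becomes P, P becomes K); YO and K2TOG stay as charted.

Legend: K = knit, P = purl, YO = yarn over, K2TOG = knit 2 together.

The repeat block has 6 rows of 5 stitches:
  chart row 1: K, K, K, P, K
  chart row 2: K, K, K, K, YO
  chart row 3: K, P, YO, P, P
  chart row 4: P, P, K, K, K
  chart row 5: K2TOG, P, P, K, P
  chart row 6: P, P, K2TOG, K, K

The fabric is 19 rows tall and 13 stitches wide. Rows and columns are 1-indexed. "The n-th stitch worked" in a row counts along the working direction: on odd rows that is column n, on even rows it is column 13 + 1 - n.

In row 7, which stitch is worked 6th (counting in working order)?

Result:
K

Derivation:
Row 7 uses chart row ((7-1) mod 6)+1 = 1. Row 7 is odd, so RS.
Chart row 1 tiled across columns 1-13: K K K P K K K K P K K K K
Right side: take the tiled row as-is (worked left to right from column 1).
Counting 6 along the worked row gives K.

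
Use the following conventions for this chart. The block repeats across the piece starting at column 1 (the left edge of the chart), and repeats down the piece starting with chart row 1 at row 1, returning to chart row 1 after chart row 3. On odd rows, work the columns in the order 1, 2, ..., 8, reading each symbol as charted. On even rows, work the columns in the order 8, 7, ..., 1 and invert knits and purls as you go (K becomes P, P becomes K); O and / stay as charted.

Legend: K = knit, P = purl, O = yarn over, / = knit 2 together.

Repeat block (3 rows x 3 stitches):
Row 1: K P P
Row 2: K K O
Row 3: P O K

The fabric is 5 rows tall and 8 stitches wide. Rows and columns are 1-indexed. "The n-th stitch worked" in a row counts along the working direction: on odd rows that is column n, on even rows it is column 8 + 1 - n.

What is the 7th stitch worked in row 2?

Stitch:
P

Derivation:
Row 2: (2-1) mod 3 = 1, so use chart row 2. Even row -> WS.
Chart row 2 tiled across columns 1-8: K K O K K O K K
WS row: flip the tiled sequence (start at column 8) and apply K<->P; O and / stay.
Row 2 as worked: P P O P P O P P
The 7th stitch worked is P.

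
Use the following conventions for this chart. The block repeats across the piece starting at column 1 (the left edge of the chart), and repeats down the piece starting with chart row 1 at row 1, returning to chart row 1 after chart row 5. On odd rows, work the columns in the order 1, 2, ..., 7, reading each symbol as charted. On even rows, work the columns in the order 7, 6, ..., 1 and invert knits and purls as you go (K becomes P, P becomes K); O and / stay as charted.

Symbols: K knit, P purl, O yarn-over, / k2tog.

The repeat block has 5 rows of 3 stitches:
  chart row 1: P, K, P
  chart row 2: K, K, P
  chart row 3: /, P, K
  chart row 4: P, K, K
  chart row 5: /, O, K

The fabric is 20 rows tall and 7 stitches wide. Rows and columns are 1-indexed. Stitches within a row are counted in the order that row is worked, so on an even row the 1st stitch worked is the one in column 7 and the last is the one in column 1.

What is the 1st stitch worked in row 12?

== STITCH ==
P

Derivation:
Row 12: (12-1) mod 5 = 1, so use chart row 2. Even row -> WS.
Chart row 2 tiled across columns 1-7: K K P K K P K
WS: work from column 7 back to column 1 (reverse the tiled row), swapping K<->P (O and / unchanged).
Row 12 as worked: P K P P K P P
Counting 1 along the worked row gives P.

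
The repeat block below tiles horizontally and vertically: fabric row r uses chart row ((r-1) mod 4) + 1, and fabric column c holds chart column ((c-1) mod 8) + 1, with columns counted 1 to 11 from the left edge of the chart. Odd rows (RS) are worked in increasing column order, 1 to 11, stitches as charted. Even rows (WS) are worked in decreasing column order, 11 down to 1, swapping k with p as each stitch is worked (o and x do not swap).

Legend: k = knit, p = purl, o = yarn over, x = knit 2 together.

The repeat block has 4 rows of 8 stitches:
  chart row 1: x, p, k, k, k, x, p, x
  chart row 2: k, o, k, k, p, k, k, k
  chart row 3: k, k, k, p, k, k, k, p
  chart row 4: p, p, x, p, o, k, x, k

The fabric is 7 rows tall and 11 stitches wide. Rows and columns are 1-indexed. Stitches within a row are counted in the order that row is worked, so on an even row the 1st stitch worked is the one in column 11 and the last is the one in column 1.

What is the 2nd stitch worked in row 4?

== STITCH ==
k

Derivation:
Row 4: (4-1) mod 4 = 3, so use chart row 4. Even row -> WS.
Chart row 4 tiled across columns 1-11: p p x p o k x k p p x
Wrong side: read the tiled row from column 11 down to 1 and exchange k with p (leave o, x).
Row 4 as worked: x k k p x p o k x k k
Counting 2 along the worked row gives k.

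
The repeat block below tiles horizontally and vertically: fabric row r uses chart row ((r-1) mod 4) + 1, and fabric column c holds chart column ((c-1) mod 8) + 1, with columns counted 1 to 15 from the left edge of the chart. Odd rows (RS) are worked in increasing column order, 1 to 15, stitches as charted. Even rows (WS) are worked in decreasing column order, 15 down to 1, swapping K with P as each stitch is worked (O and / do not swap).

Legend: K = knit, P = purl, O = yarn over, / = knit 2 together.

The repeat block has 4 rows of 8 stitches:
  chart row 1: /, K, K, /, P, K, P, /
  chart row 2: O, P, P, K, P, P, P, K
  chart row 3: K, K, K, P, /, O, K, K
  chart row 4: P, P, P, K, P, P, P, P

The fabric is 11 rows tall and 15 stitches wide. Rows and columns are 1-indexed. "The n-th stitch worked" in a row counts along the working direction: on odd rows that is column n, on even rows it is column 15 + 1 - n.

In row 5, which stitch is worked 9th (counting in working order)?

Row 5 uses chart row ((5-1) mod 4)+1 = 1. Row 5 is odd, so RS.
Chart row 1 tiled across columns 1-15: / K K / P K P / / K K / P K P
RS row: no reversal, no swap; stitch n worked = column n.
Stitch 9 in working order -> /

Stitch:
/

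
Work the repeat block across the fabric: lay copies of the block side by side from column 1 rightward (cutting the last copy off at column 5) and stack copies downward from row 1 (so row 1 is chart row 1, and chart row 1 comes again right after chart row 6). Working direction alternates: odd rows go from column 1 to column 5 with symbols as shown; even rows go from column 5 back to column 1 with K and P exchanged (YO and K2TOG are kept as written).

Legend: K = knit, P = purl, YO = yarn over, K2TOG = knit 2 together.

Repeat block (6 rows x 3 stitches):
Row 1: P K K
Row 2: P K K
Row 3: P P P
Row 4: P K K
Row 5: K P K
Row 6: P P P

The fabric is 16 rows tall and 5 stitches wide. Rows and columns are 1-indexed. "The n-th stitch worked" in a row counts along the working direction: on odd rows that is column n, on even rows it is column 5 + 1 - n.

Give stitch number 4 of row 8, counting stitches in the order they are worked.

For row 8: chart row = ((8-1) mod 6) + 1 = 2; this is a WS (even) row.
Chart row 2 tiled across columns 1-5: P K K P K
WS row: flip the tiled sequence (start at column 5) and apply K<->P; YO and K2TOG stay.
Row 8 as worked: P K P P K
Stitch 4 in working order -> P

Stitch:
P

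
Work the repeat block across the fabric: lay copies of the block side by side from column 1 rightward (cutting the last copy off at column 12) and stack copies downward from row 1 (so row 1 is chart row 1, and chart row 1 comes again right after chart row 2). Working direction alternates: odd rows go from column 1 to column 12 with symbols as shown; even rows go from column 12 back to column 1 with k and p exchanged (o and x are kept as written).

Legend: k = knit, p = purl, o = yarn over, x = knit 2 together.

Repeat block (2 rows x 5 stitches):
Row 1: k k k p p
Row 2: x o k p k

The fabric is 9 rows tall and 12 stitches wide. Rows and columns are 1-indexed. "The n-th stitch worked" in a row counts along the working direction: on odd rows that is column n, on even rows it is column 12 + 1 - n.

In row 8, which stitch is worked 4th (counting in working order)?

== STITCH ==
k

Derivation:
Row 8 uses chart row ((8-1) mod 2)+1 = 2. Row 8 is even, so WS.
Chart row 2 tiled across columns 1-12: x o k p k x o k p k x o
WS row: flip the tiled sequence (start at column 12) and apply k<->p; o and x stay.
Row 8 as worked: o x p k p o x p k p o x
The 4th stitch worked is k.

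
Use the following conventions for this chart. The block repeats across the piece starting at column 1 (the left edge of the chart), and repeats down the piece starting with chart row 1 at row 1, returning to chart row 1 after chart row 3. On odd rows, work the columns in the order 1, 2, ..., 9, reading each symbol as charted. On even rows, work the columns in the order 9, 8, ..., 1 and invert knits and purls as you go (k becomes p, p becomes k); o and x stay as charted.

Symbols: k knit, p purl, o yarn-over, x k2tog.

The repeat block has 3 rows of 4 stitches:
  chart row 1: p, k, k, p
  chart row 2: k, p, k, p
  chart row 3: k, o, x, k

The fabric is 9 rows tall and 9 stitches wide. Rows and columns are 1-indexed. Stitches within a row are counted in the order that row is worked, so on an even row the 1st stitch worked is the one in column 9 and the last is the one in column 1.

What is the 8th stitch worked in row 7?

Row 7: (7-1) mod 3 = 0, so use chart row 1. Odd row -> RS.
Chart row 1 tiled across columns 1-9: p k k p p k k p p
RS row: no reversal, no swap; stitch n worked = column n.
Counting 8 along the worked row gives p.

Stitch:
p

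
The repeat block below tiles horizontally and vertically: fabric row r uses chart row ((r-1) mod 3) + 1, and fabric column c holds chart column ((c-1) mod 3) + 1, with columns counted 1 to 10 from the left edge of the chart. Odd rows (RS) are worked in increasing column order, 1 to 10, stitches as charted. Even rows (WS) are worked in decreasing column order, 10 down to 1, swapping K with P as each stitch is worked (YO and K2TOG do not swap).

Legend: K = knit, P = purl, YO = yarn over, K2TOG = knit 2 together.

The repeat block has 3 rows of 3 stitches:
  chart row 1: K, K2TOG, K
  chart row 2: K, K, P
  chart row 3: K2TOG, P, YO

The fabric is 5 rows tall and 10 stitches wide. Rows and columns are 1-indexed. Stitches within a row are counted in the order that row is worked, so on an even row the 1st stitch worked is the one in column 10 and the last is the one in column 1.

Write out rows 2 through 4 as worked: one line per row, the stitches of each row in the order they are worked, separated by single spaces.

Row 2: chart row 2, WS - tiled (columns 1-10): K K P K K P K K P K; work from column 10 back to 1 with K<->P swapped.
Row 3: chart row 3, RS - tile across columns 1-10 and work as-is.
Row 4: chart row 1, WS - tiled (columns 1-10): K K2TOG K K K2TOG K K K2TOG K K; work from column 10 back to 1 with K<->P swapped.

Rows as worked:
P K P P K P P K P P
K2TOG P YO K2TOG P YO K2TOG P YO K2TOG
P P K2TOG P P K2TOG P P K2TOG P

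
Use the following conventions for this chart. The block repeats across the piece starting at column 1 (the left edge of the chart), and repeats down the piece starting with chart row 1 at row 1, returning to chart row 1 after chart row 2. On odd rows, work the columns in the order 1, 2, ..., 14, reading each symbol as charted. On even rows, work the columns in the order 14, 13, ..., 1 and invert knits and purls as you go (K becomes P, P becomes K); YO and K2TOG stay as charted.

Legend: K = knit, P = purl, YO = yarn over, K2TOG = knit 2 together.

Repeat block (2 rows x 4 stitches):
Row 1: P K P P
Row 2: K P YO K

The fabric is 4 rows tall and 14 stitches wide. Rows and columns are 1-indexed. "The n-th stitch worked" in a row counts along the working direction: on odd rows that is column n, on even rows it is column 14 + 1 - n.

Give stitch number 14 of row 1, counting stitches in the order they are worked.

Row 1 uses chart row ((1-1) mod 2)+1 = 1. Row 1 is odd, so RS.
Chart row 1 tiled across columns 1-14: P K P P P K P P P K P P P K
RS: work column 1 to column 14, symbols as charted — the tiled row is the row as worked.
Stitch 14 in working order -> K

Stitch:
K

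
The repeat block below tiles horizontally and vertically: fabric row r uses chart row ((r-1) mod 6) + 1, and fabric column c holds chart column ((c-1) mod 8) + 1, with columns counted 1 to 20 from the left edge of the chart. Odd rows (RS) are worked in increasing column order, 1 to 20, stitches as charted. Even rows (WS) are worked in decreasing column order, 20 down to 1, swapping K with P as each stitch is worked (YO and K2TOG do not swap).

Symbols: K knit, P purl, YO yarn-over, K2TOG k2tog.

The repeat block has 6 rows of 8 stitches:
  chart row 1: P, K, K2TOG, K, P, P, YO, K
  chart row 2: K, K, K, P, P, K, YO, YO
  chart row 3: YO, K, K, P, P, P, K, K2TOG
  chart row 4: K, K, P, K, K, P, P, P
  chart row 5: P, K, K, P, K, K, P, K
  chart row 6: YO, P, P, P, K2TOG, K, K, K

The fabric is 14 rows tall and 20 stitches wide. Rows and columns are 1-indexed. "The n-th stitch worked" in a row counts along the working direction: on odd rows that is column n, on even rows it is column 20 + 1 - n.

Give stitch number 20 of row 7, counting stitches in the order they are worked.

Stitch:
K

Derivation:
Row 7: (7-1) mod 6 = 0, so use chart row 1. Odd row -> RS.
Chart row 1 tiled across columns 1-20: P K K2TOG K P P YO K P K K2TOG K P P YO K P K K2TOG K
Right side: take the tiled row as-is (worked left to right from column 1).
Counting 20 along the worked row gives K.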